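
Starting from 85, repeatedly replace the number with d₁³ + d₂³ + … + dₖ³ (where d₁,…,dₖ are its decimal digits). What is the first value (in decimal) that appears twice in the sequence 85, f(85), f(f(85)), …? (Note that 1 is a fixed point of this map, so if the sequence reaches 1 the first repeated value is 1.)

85 → 8³ + 5³ = 637
637 → 6³ + 3³ + 7³ = 586
586 → 5³ + 8³ + 6³ = 853
853 → 8³ + 5³ + 3³ = 664
664 → 6³ + 6³ + 4³ = 496
496 → 4³ + 9³ + 6³ = 1009
1009 → 1³ + 0³ + 0³ + 9³ = 730
730 → 7³ + 3³ + 0³ = 370
370 → 3³ + 7³ + 0³ = 370  — 370 already appeared earlier.

370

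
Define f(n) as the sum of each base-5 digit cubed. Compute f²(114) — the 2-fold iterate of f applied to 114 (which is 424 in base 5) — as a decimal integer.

10

114 = (4,2,4)_5 → 4³ + 2³ + 4³ = 64 + 8 + 64 = 136
136 = (1,0,2,1)_5 → 1³ + 0³ + 2³ + 1³ = 1 + 0 + 8 + 1 = 10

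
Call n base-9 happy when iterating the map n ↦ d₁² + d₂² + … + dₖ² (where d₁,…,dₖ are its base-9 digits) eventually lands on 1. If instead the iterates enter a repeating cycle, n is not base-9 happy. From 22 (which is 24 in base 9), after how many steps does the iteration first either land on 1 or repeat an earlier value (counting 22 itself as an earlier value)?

22 = (2,4)_9 → 20
20 = (2,2)_9 → 8
8 = (8)_9 → 64
64 = (7,1)_9 → 50
50 = (5,5)_9 → 50  — 50 repeats.
That took 5 steps.

5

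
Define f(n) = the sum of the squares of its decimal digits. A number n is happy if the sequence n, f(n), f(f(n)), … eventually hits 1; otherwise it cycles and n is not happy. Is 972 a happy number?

972 → 9² + 7² + 2² = 81 + 49 + 4 = 134
134 → 1² + 3² + 4² = 1 + 9 + 16 = 26
26 → 2² + 6² = 4 + 36 = 40
40 → 4² + 0² = 16 + 0 = 16
16 → 1² + 6² = 1 + 36 = 37
37 → 3² + 7² = 9 + 49 = 58
58 → 5² + 8² = 25 + 64 = 89
89 → 8² + 9² = 64 + 81 = 145
145 → 1² + 4² + 5² = 1 + 16 + 25 = 42
42 → 4² + 2² = 16 + 4 = 20
20 → 2² + 0² = 4 + 0 = 4
4 → 4² = 16  — 16 already seen; the sequence cycles without reaching 1.

not happy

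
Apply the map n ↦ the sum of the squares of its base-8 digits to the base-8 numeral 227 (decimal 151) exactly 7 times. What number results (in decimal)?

25

151 = (2,2,7)_8 → 2² + 2² + 7² = 4 + 4 + 49 = 57
57 = (7,1)_8 → 7² + 1² = 49 + 1 = 50
50 = (6,2)_8 → 6² + 2² = 36 + 4 = 40
40 = (5,0)_8 → 5² + 0² = 25 + 0 = 25
25 = (3,1)_8 → 3² + 1² = 9 + 1 = 10
10 = (1,2)_8 → 1² + 2² = 1 + 4 = 5
5 = (5)_8 → 5² = 25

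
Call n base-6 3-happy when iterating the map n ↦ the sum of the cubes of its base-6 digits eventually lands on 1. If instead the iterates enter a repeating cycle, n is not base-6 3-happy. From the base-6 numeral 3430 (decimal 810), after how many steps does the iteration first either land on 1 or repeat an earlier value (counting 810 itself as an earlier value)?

8

810 = (3,4,3,0)_6 → 118
118 = (3,1,4)_6 → 92
92 = (2,3,2)_6 → 43
43 = (1,1,1)_6 → 3
3 = (3)_6 → 27
27 = (4,3)_6 → 91
91 = (2,3,1)_6 → 36
36 = (1,0,0)_6 → 1  — reached 1.
That took 8 steps.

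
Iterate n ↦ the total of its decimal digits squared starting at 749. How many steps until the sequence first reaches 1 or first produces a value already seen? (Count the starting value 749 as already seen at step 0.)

749 → 7² + 4² + 9² = 49 + 16 + 81 = 146
146 → 1² + 4² + 6² = 1 + 16 + 36 = 53
53 → 5² + 3² = 25 + 9 = 34
34 → 3² + 4² = 9 + 16 = 25
25 → 2² + 5² = 4 + 25 = 29
29 → 2² + 9² = 4 + 81 = 85
85 → 8² + 5² = 64 + 25 = 89
89 → 8² + 9² = 64 + 81 = 145
145 → 1² + 4² + 5² = 1 + 16 + 25 = 42
42 → 4² + 2² = 16 + 4 = 20
20 → 2² + 0² = 4 + 0 = 4
4 → 4² = 16
16 → 1² + 6² = 1 + 36 = 37
37 → 3² + 7² = 9 + 49 = 58
58 → 5² + 8² = 25 + 64 = 89  — 89 repeats.
That took 15 steps.

15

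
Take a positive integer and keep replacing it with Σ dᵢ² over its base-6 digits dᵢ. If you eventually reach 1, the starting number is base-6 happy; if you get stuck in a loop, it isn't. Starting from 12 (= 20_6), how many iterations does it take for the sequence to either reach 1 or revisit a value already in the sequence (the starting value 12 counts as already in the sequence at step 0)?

12 = (2,0)_6 → 2² + 0² = 4 + 0 = 4
4 = (4)_6 → 4² = 16
16 = (2,4)_6 → 2² + 4² = 4 + 16 = 20
20 = (3,2)_6 → 3² + 2² = 9 + 4 = 13
13 = (2,1)_6 → 2² + 1² = 4 + 1 = 5
5 = (5)_6 → 5² = 25
25 = (4,1)_6 → 4² + 1² = 16 + 1 = 17
17 = (2,5)_6 → 2² + 5² = 4 + 25 = 29
29 = (4,5)_6 → 4² + 5² = 16 + 25 = 41
41 = (1,0,5)_6 → 1² + 0² + 5² = 1 + 0 + 25 = 26
26 = (4,2)_6 → 4² + 2² = 16 + 4 = 20  — 20 repeats.
That took 11 steps.

11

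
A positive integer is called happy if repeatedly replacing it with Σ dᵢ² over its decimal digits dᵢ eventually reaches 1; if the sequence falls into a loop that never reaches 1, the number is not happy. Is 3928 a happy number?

3928 → 158
158 → 90
90 → 81
81 → 65
65 → 61
61 → 37
37 → 58
58 → 89
89 → 145
145 → 42
42 → 20
20 → 4
4 → 16
16 → 37  — 37 already seen; the sequence cycles without reaching 1.

not happy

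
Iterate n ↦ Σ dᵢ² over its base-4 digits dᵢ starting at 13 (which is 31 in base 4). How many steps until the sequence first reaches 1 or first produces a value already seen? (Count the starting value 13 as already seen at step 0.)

4

13 = (3,1)_4 → 10
10 = (2,2)_4 → 8
8 = (2,0)_4 → 4
4 = (1,0)_4 → 1  — reached 1.
That took 4 steps.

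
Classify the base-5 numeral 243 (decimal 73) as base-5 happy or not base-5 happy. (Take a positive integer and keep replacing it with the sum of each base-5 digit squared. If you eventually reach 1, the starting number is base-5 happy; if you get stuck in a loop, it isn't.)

not base-5 happy

73 = (2,4,3)_5 → 29
29 = (1,0,4)_5 → 17
17 = (3,2)_5 → 13
13 = (2,3)_5 → 13  — 13 already seen; the sequence cycles without reaching 1.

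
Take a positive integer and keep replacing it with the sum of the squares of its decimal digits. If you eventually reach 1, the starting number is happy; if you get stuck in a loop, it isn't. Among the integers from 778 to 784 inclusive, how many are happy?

778: 778 → 162 → 41 → 17 → 50 → 25 → 29 → 85 → 89 → 145 → 42 → 20 → 4 → 16 → 37 → 58 → 89  (repeats 89)
779: 779 → 179 → 131 → 11 → 2 → 4 → 16 → 37 → 58 → 89 → 145 → 42 → 20 → 4  (repeats 4)
780: 780 → 113 → 11 → 2 → 4 → 16 → 37 → 58 → 89 → 145 → 42 → 20 → 4  (repeats 4)
781: 781 → 114 → 18 → 65 → 61 → 37 → 58 → 89 → 145 → 42 → 20 → 4 → 16 → 37  (repeats 37)
782: 782 → 117 → 51 → 26 → 40 → 16 → 37 → 58 → 89 → 145 → 42 → 20 → 4 → 16  (repeats 16)
783: 783 → 122 → 9 → 81 → 65 → 61 → 37 → 58 → 89 → 145 → 42 → 20 → 4 → 16 → 37  (repeats 37)
784: 784 → 129 → 86 → 100 → 1  (reaches 1)
happy: 784

1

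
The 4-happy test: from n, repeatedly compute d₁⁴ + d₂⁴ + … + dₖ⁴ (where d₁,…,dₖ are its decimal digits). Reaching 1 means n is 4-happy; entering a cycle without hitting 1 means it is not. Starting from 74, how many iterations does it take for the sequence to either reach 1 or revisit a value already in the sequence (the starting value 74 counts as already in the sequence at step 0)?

74 → 7⁴ + 4⁴ = 2401 + 256 = 2657
2657 → 2⁴ + 6⁴ + 5⁴ + 7⁴ = 16 + 1296 + 625 + 2401 = 4338
4338 → 4⁴ + 3⁴ + 3⁴ + 8⁴ = 256 + 81 + 81 + 4096 = 4514
4514 → 4⁴ + 5⁴ + 1⁴ + 4⁴ = 256 + 625 + 1 + 256 = 1138
1138 → 1⁴ + 1⁴ + 3⁴ + 8⁴ = 1 + 1 + 81 + 4096 = 4179
4179 → 4⁴ + 1⁴ + 7⁴ + 9⁴ = 256 + 1 + 2401 + 6561 = 9219
9219 → 9⁴ + 2⁴ + 1⁴ + 9⁴ = 6561 + 16 + 1 + 6561 = 13139
13139 → 1⁴ + 3⁴ + 1⁴ + 3⁴ + 9⁴ = 1 + 81 + 1 + 81 + 6561 = 6725
6725 → 6⁴ + 7⁴ + 2⁴ + 5⁴ = 1296 + 2401 + 16 + 625 = 4338  — 4338 repeats.
That took 9 steps.

9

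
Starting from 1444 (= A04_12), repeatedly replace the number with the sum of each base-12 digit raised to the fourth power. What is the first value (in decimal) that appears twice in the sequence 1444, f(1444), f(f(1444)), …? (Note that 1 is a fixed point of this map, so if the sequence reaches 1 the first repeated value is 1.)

6659

1444 = (10,0,4)_12 → 10⁴ + 0⁴ + 4⁴ = 10000 + 0 + 256 = 10256
10256 = (5,11,2,8)_12 → 5⁴ + 11⁴ + 2⁴ + 8⁴ = 625 + 14641 + 16 + 4096 = 19378
19378 = (11,2,6,10)_12 → 11⁴ + 2⁴ + 6⁴ + 10⁴ = 14641 + 16 + 1296 + 10000 = 25953
25953 = (1,3,0,2,9)_12 → 1⁴ + 3⁴ + 0⁴ + 2⁴ + 9⁴ = 1 + 81 + 0 + 16 + 6561 = 6659
6659 = (3,10,2,11)_12 → 3⁴ + 10⁴ + 2⁴ + 11⁴ = 81 + 10000 + 16 + 14641 = 24738
24738 = (1,2,3,9,6)_12 → 1⁴ + 2⁴ + 3⁴ + 9⁴ + 6⁴ = 1 + 16 + 81 + 6561 + 1296 = 7955
7955 = (4,7,2,11)_12 → 4⁴ + 7⁴ + 2⁴ + 11⁴ = 256 + 2401 + 16 + 14641 = 17314
17314 = (10,0,2,10)_12 → 10⁴ + 0⁴ + 2⁴ + 10⁴ = 10000 + 0 + 16 + 10000 = 20016
20016 = (11,7,0,0)_12 → 11⁴ + 7⁴ + 0⁴ + 0⁴ = 14641 + 2401 + 0 + 0 = 17042
17042 = (9,10,4,2)_12 → 9⁴ + 10⁴ + 4⁴ + 2⁴ = 6561 + 10000 + 256 + 16 = 16833
16833 = (9,8,10,9)_12 → 9⁴ + 8⁴ + 10⁴ + 9⁴ = 6561 + 4096 + 10000 + 6561 = 27218
27218 = (1,3,9,0,2)_12 → 1⁴ + 3⁴ + 9⁴ + 0⁴ + 2⁴ = 1 + 81 + 6561 + 0 + 16 = 6659  — 6659 already appeared earlier.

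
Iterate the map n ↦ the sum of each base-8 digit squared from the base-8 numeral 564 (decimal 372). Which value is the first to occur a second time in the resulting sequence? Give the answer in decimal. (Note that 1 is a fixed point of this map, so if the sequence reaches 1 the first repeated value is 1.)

372 = (5,6,4)_8 → 5² + 6² + 4² = 77
77 = (1,1,5)_8 → 1² + 1² + 5² = 27
27 = (3,3)_8 → 3² + 3² = 18
18 = (2,2)_8 → 2² + 2² = 8
8 = (1,0)_8 → 1² + 0² = 1  — reached the fixed point 1.
1 → 1, so 1 is the first repeated value.

1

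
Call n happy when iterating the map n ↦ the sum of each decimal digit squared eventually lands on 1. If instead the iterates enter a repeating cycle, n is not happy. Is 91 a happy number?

happy

91 → 9² + 1² = 82
82 → 8² + 2² = 68
68 → 6² + 8² = 100
100 → 1² + 0² + 0² = 1  — reached 1.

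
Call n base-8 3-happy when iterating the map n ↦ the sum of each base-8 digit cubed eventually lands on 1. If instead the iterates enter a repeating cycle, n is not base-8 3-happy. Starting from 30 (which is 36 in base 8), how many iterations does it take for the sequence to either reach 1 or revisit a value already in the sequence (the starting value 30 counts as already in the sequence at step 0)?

30 = (3,6)_8 → 3³ + 6³ = 27 + 216 = 243
243 = (3,6,3)_8 → 3³ + 6³ + 3³ = 27 + 216 + 27 = 270
270 = (4,1,6)_8 → 4³ + 1³ + 6³ = 64 + 1 + 216 = 281
281 = (4,3,1)_8 → 4³ + 3³ + 1³ = 64 + 27 + 1 = 92
92 = (1,3,4)_8 → 1³ + 3³ + 4³ = 1 + 27 + 64 = 92  — 92 repeats.
That took 5 steps.

5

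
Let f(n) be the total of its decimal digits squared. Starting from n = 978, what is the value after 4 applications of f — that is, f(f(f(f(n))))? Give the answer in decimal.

42

978 → 9² + 7² + 8² = 194
194 → 1² + 9² + 4² = 98
98 → 9² + 8² = 145
145 → 1² + 4² + 5² = 42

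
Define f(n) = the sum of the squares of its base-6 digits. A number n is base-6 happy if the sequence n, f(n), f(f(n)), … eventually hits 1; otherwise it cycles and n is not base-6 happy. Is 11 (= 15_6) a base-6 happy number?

11 = (1,5)_6 → 1² + 5² = 26
26 = (4,2)_6 → 4² + 2² = 20
20 = (3,2)_6 → 3² + 2² = 13
13 = (2,1)_6 → 2² + 1² = 5
5 = (5)_6 → 5² = 25
25 = (4,1)_6 → 4² + 1² = 17
17 = (2,5)_6 → 2² + 5² = 29
29 = (4,5)_6 → 4² + 5² = 41
41 = (1,0,5)_6 → 1² + 0² + 5² = 26  — 26 already seen; the sequence cycles without reaching 1.

not base-6 happy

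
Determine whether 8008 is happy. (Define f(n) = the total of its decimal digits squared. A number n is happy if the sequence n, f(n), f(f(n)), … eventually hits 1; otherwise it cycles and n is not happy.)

8008 → 8² + 0² + 0² + 8² = 128
128 → 1² + 2² + 8² = 69
69 → 6² + 9² = 117
117 → 1² + 1² + 7² = 51
51 → 5² + 1² = 26
26 → 2² + 6² = 40
40 → 4² + 0² = 16
16 → 1² + 6² = 37
37 → 3² + 7² = 58
58 → 5² + 8² = 89
89 → 8² + 9² = 145
145 → 1² + 4² + 5² = 42
42 → 4² + 2² = 20
20 → 2² + 0² = 4
4 → 4² = 16  — 16 already seen; the sequence cycles without reaching 1.

not happy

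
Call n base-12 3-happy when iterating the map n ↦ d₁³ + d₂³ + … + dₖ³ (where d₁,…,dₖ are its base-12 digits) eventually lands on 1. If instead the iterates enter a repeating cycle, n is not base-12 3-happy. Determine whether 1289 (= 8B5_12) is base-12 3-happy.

not base-12 3-happy

1289 = (8,11,5)_12 → 8³ + 11³ + 5³ = 512 + 1331 + 125 = 1968
1968 = (1,1,8,0)_12 → 1³ + 1³ + 8³ + 0³ = 1 + 1 + 512 + 0 = 514
514 = (3,6,10)_12 → 3³ + 6³ + 10³ = 27 + 216 + 1000 = 1243
1243 = (8,7,7)_12 → 8³ + 7³ + 7³ = 512 + 343 + 343 = 1198
1198 = (8,3,10)_12 → 8³ + 3³ + 10³ = 512 + 27 + 1000 = 1539
1539 = (10,8,3)_12 → 10³ + 8³ + 3³ = 1000 + 512 + 27 = 1539  — 1539 already seen; the sequence cycles without reaching 1.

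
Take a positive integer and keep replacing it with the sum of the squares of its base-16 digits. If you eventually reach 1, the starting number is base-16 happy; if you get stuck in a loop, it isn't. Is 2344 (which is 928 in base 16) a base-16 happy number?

2344 = (9,2,8)_16 → 9² + 2² + 8² = 81 + 4 + 64 = 149
149 = (9,5)_16 → 9² + 5² = 81 + 25 = 106
106 = (6,10)_16 → 6² + 10² = 36 + 100 = 136
136 = (8,8)_16 → 8² + 8² = 64 + 64 = 128
128 = (8,0)_16 → 8² + 0² = 64 + 0 = 64
64 = (4,0)_16 → 4² + 0² = 16 + 0 = 16
16 = (1,0)_16 → 1² + 0² = 1 + 0 = 1  — reached 1.

base-16 happy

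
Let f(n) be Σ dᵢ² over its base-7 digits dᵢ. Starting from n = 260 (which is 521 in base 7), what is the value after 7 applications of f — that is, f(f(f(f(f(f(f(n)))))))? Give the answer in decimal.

16

260 = (5,2,1)_7 → 5² + 2² + 1² = 30
30 = (4,2)_7 → 4² + 2² = 20
20 = (2,6)_7 → 2² + 6² = 40
40 = (5,5)_7 → 5² + 5² = 50
50 = (1,0,1)_7 → 1² + 0² + 1² = 2
2 = (2)_7 → 2² = 4
4 = (4)_7 → 4² = 16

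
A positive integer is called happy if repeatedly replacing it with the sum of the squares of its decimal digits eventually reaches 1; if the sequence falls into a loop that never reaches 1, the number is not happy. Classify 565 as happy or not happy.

565 → 5² + 6² + 5² = 25 + 36 + 25 = 86
86 → 8² + 6² = 64 + 36 = 100
100 → 1² + 0² + 0² = 1 + 0 + 0 = 1  — reached 1.

happy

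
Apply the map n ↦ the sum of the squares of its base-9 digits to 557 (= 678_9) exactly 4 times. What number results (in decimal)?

65

557 = (6,7,8)_9 → 149
149 = (1,7,5)_9 → 75
75 = (8,3)_9 → 73
73 = (8,1)_9 → 65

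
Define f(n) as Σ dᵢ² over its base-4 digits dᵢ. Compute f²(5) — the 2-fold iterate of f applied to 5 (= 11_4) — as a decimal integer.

5 = (1,1)_4 → 1² + 1² = 2
2 = (2)_4 → 2² = 4

4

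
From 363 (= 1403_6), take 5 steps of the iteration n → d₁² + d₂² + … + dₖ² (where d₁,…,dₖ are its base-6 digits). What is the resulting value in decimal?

363 = (1,4,0,3)_6 → 1² + 4² + 0² + 3² = 26
26 = (4,2)_6 → 4² + 2² = 20
20 = (3,2)_6 → 3² + 2² = 13
13 = (2,1)_6 → 2² + 1² = 5
5 = (5)_6 → 5² = 25

25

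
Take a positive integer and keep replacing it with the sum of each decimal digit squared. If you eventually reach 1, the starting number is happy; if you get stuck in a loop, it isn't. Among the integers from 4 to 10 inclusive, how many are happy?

4: 4 → 16 → 37 → 58 → 89 → 145 → 42 → 20 → 4  — not happy
5: 5 → 25 → 29 → 85 → 89 → 145 → 42 → 20 → 4 → 16 → 37 → 58 → 89  — not happy
6: 6 → 36 → 45 → 41 → 17 → 50 → 25 → 29 → 85 → 89 → 145 → 42 → 20 → 4 → 16 → 37 → 58 → 89  — not happy
7: 7 → 49 → 97 → 130 → 10 → 1  — happy
8: 8 → 64 → 52 → 29 → 85 → 89 → 145 → 42 → 20 → 4 → 16 → 37 → 58 → 89  — not happy
9: 9 → 81 → 65 → 61 → 37 → 58 → 89 → 145 → 42 → 20 → 4 → 16 → 37  — not happy
10: 10 → 1  — happy
happy: 7, 10

2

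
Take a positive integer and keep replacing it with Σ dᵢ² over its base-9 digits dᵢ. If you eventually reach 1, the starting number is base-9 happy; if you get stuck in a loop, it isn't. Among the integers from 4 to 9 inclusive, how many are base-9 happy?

4: 4 → 16 → 50 → 50  — not base-9 happy
5: 5 → 25 → 53 → 89 → 65 → 53  — not base-9 happy
6: 6 → 36 → 16 → 50 → 50  — not base-9 happy
7: 7 → 49 → 41 → 41  — not base-9 happy
8: 8 → 64 → 50 → 50  — not base-9 happy
9: 9 → 1  — base-9 happy
base-9 happy: 9

1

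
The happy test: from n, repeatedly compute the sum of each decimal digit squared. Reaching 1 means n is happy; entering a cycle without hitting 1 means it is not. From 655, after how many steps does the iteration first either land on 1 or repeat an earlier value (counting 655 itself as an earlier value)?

655 → 6² + 5² + 5² = 86
86 → 8² + 6² = 100
100 → 1² + 0² + 0² = 1  — reached 1.
That took 3 steps.

3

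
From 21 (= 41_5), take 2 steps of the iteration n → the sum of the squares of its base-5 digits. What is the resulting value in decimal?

13

21 = (4,1)_5 → 4² + 1² = 17
17 = (3,2)_5 → 3² + 2² = 13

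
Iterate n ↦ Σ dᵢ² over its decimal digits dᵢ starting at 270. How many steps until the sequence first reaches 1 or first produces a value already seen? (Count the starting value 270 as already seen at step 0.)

14

270 → 2² + 7² + 0² = 4 + 49 + 0 = 53
53 → 5² + 3² = 25 + 9 = 34
34 → 3² + 4² = 9 + 16 = 25
25 → 2² + 5² = 4 + 25 = 29
29 → 2² + 9² = 4 + 81 = 85
85 → 8² + 5² = 64 + 25 = 89
89 → 8² + 9² = 64 + 81 = 145
145 → 1² + 4² + 5² = 1 + 16 + 25 = 42
42 → 4² + 2² = 16 + 4 = 20
20 → 2² + 0² = 4 + 0 = 4
4 → 4² = 16
16 → 1² + 6² = 1 + 36 = 37
37 → 3² + 7² = 9 + 49 = 58
58 → 5² + 8² = 25 + 64 = 89  — 89 repeats.
That took 14 steps.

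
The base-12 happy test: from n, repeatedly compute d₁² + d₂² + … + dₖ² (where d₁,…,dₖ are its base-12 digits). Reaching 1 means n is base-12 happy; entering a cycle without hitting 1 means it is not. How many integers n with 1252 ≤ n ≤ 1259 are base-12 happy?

1

1252: 1252 → 144 → 1  — base-12 happy
1253: 1253 → 153 → 82 → 136 → 137 → 146 → 5 → 25 → 5  — not base-12 happy
1254: 1254 → 164 → 66 → 61 → 26 → 8 → 64 → 41 → 34 → 104 → 128 → 164  — not base-12 happy
1255: 1255 → 177 → 86 → 53 → 41 → 34 → 104 → 128 → 164 → 66 → 61 → 26 → 8 → 64 → 41  — not base-12 happy
1256: 1256 → 192 → 17 → 26 → 8 → 64 → 41 → 34 → 104 → 128 → 164 → 66 → 61 → 26  — not base-12 happy
1257: 1257 → 209 → 51 → 25 → 5 → 25  — not base-12 happy
1258: 1258 → 228 → 50 → 20 → 65 → 50  — not base-12 happy
1259: 1259 → 249 → 146 → 5 → 25 → 5  — not base-12 happy
base-12 happy: 1252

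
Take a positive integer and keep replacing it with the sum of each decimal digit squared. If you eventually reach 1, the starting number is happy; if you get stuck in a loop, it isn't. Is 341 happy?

not happy

341 → 3² + 4² + 1² = 9 + 16 + 1 = 26
26 → 2² + 6² = 4 + 36 = 40
40 → 4² + 0² = 16 + 0 = 16
16 → 1² + 6² = 1 + 36 = 37
37 → 3² + 7² = 9 + 49 = 58
58 → 5² + 8² = 25 + 64 = 89
89 → 8² + 9² = 64 + 81 = 145
145 → 1² + 4² + 5² = 1 + 16 + 25 = 42
42 → 4² + 2² = 16 + 4 = 20
20 → 2² + 0² = 4 + 0 = 4
4 → 4² = 16  — 16 already seen; the sequence cycles without reaching 1.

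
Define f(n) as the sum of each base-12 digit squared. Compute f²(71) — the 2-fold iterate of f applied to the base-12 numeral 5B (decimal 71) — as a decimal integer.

71 = (5,11)_12 → 5² + 11² = 25 + 121 = 146
146 = (1,0,2)_12 → 1² + 0² + 2² = 1 + 0 + 4 = 5

5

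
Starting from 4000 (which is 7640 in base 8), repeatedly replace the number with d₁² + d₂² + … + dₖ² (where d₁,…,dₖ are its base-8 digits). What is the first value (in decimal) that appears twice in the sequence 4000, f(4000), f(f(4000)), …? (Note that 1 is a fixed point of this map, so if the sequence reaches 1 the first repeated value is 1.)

20

4000 = (7,6,4,0)_8 → 7² + 6² + 4² + 0² = 49 + 36 + 16 + 0 = 101
101 = (1,4,5)_8 → 1² + 4² + 5² = 1 + 16 + 25 = 42
42 = (5,2)_8 → 5² + 2² = 25 + 4 = 29
29 = (3,5)_8 → 3² + 5² = 9 + 25 = 34
34 = (4,2)_8 → 4² + 2² = 16 + 4 = 20
20 = (2,4)_8 → 2² + 4² = 4 + 16 = 20  — 20 already appeared earlier.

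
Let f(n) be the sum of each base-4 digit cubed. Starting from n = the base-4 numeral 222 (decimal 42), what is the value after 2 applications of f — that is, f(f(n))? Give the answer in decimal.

9

42 = (2,2,2)_4 → 2³ + 2³ + 2³ = 8 + 8 + 8 = 24
24 = (1,2,0)_4 → 1³ + 2³ + 0³ = 1 + 8 + 0 = 9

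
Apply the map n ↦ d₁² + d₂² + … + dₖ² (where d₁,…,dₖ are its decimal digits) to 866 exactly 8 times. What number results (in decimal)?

42

866 → 8² + 6² + 6² = 64 + 36 + 36 = 136
136 → 1² + 3² + 6² = 1 + 9 + 36 = 46
46 → 4² + 6² = 16 + 36 = 52
52 → 5² + 2² = 25 + 4 = 29
29 → 2² + 9² = 4 + 81 = 85
85 → 8² + 5² = 64 + 25 = 89
89 → 8² + 9² = 64 + 81 = 145
145 → 1² + 4² + 5² = 1 + 16 + 25 = 42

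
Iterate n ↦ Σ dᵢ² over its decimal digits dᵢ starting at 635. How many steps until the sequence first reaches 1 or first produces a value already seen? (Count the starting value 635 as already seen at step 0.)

6

635 → 6² + 3² + 5² = 36 + 9 + 25 = 70
70 → 7² + 0² = 49 + 0 = 49
49 → 4² + 9² = 16 + 81 = 97
97 → 9² + 7² = 81 + 49 = 130
130 → 1² + 3² + 0² = 1 + 9 + 0 = 10
10 → 1² + 0² = 1 + 0 = 1  — reached 1.
That took 6 steps.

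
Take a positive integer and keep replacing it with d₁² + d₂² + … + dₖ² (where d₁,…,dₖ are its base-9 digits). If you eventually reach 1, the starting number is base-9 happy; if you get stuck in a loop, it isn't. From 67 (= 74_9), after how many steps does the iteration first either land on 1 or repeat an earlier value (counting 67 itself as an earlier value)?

4

67 = (7,4)_9 → 7² + 4² = 49 + 16 = 65
65 = (7,2)_9 → 7² + 2² = 49 + 4 = 53
53 = (5,8)_9 → 5² + 8² = 25 + 64 = 89
89 = (1,0,8)_9 → 1² + 0² + 8² = 1 + 0 + 64 = 65  — 65 repeats.
That took 4 steps.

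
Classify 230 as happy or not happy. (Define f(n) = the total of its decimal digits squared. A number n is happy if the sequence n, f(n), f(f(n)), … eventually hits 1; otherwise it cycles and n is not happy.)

happy

230 → 2² + 3² + 0² = 13
13 → 1² + 3² = 10
10 → 1² + 0² = 1  — reached 1.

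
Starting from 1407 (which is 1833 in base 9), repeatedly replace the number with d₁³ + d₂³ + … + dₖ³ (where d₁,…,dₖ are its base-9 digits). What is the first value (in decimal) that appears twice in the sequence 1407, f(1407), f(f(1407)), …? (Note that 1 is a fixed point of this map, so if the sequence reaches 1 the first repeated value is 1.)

1407 = (1,8,3,3)_9 → 567
567 = (7,0,0)_9 → 343
343 = (4,2,1)_9 → 73
73 = (8,1)_9 → 513
513 = (6,3,0)_9 → 243
243 = (3,0,0)_9 → 27
27 = (3,0)_9 → 27  — 27 already appeared earlier.

27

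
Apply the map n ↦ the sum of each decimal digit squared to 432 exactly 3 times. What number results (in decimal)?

89

432 → 4² + 3² + 2² = 29
29 → 2² + 9² = 85
85 → 8² + 5² = 89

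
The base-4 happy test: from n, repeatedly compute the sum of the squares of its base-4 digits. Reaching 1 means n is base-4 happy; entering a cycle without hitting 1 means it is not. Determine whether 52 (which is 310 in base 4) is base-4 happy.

base-4 happy

52 = (3,1,0)_4 → 3² + 1² + 0² = 9 + 1 + 0 = 10
10 = (2,2)_4 → 2² + 2² = 4 + 4 = 8
8 = (2,0)_4 → 2² + 0² = 4 + 0 = 4
4 = (1,0)_4 → 1² + 0² = 1 + 0 = 1  — reached 1.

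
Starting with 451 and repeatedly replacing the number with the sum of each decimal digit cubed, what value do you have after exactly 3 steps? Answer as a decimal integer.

370

451 → 4³ + 5³ + 1³ = 190
190 → 1³ + 9³ + 0³ = 730
730 → 7³ + 3³ + 0³ = 370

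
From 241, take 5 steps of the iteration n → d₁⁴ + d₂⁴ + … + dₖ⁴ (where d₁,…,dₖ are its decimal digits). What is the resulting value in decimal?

6725

241 → 2⁴ + 4⁴ + 1⁴ = 273
273 → 2⁴ + 7⁴ + 3⁴ = 2498
2498 → 2⁴ + 4⁴ + 9⁴ + 8⁴ = 10929
10929 → 1⁴ + 0⁴ + 9⁴ + 2⁴ + 9⁴ = 13139
13139 → 1⁴ + 3⁴ + 1⁴ + 3⁴ + 9⁴ = 6725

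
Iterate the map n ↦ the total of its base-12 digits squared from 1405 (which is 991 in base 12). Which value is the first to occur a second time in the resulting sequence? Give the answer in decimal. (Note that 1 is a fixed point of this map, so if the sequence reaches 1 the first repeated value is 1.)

1405 = (9,9,1)_12 → 9² + 9² + 1² = 163
163 = (1,1,7)_12 → 1² + 1² + 7² = 51
51 = (4,3)_12 → 4² + 3² = 25
25 = (2,1)_12 → 2² + 1² = 5
5 = (5)_12 → 5² = 25  — 25 already appeared earlier.

25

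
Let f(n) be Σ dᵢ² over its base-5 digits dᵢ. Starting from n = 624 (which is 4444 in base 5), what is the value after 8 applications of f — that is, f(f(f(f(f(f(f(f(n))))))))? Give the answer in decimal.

10

624 = (4,4,4,4)_5 → 4² + 4² + 4² + 4² = 16 + 16 + 16 + 16 = 64
64 = (2,2,4)_5 → 2² + 2² + 4² = 4 + 4 + 16 = 24
24 = (4,4)_5 → 4² + 4² = 16 + 16 = 32
32 = (1,1,2)_5 → 1² + 1² + 2² = 1 + 1 + 4 = 6
6 = (1,1)_5 → 1² + 1² = 1 + 1 = 2
2 = (2)_5 → 2² = 4
4 = (4)_5 → 4² = 16
16 = (3,1)_5 → 3² + 1² = 9 + 1 = 10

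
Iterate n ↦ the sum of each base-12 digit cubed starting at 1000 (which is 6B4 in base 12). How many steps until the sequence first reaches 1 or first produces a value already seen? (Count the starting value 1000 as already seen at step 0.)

1000 = (6,11,4)_12 → 6³ + 11³ + 4³ = 216 + 1331 + 64 = 1611
1611 = (11,2,3)_12 → 11³ + 2³ + 3³ = 1331 + 8 + 27 = 1366
1366 = (9,5,10)_12 → 9³ + 5³ + 10³ = 729 + 125 + 1000 = 1854
1854 = (1,0,10,6)_12 → 1³ + 0³ + 10³ + 6³ = 1 + 0 + 1000 + 216 = 1217
1217 = (8,5,5)_12 → 8³ + 5³ + 5³ = 512 + 125 + 125 = 762
762 = (5,3,6)_12 → 5³ + 3³ + 6³ = 125 + 27 + 216 = 368
368 = (2,6,8)_12 → 2³ + 6³ + 8³ = 8 + 216 + 512 = 736
736 = (5,1,4)_12 → 5³ + 1³ + 4³ = 125 + 1 + 64 = 190
190 = (1,3,10)_12 → 1³ + 3³ + 10³ = 1 + 27 + 1000 = 1028
1028 = (7,1,8)_12 → 7³ + 1³ + 8³ = 343 + 1 + 512 = 856
856 = (5,11,4)_12 → 5³ + 11³ + 4³ = 125 + 1331 + 64 = 1520
1520 = (10,6,8)_12 → 10³ + 6³ + 8³ = 1000 + 216 + 512 = 1728
1728 = (1,0,0,0)_12 → 1³ + 0³ + 0³ + 0³ = 1 + 0 + 0 + 0 = 1  — reached 1.
That took 13 steps.

13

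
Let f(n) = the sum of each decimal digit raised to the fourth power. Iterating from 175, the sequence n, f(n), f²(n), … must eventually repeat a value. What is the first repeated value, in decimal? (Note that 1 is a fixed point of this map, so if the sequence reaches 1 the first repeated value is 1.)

175 → 1⁴ + 7⁴ + 5⁴ = 3027
3027 → 3⁴ + 0⁴ + 2⁴ + 7⁴ = 2498
2498 → 2⁴ + 4⁴ + 9⁴ + 8⁴ = 10929
10929 → 1⁴ + 0⁴ + 9⁴ + 2⁴ + 9⁴ = 13139
13139 → 1⁴ + 3⁴ + 1⁴ + 3⁴ + 9⁴ = 6725
6725 → 6⁴ + 7⁴ + 2⁴ + 5⁴ = 4338
4338 → 4⁴ + 3⁴ + 3⁴ + 8⁴ = 4514
4514 → 4⁴ + 5⁴ + 1⁴ + 4⁴ = 1138
1138 → 1⁴ + 1⁴ + 3⁴ + 8⁴ = 4179
4179 → 4⁴ + 1⁴ + 7⁴ + 9⁴ = 9219
9219 → 9⁴ + 2⁴ + 1⁴ + 9⁴ = 13139  — 13139 already appeared earlier.

13139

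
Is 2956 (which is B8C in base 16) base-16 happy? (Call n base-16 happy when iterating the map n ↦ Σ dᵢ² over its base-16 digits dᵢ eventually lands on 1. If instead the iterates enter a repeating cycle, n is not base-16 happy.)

2956 = (11,8,12)_16 → 11² + 8² + 12² = 121 + 64 + 144 = 329
329 = (1,4,9)_16 → 1² + 4² + 9² = 1 + 16 + 81 = 98
98 = (6,2)_16 → 6² + 2² = 36 + 4 = 40
40 = (2,8)_16 → 2² + 8² = 4 + 64 = 68
68 = (4,4)_16 → 4² + 4² = 16 + 16 = 32
32 = (2,0)_16 → 2² + 0² = 4 + 0 = 4
4 = (4)_16 → 4² = 16
16 = (1,0)_16 → 1² + 0² = 1 + 0 = 1  — reached 1.

base-16 happy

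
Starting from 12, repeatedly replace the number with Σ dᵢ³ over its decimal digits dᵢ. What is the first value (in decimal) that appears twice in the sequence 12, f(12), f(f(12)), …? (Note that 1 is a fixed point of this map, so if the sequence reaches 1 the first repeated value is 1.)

12 → 1³ + 2³ = 9
9 → 9³ = 729
729 → 7³ + 2³ + 9³ = 1080
1080 → 1³ + 0³ + 8³ + 0³ = 513
513 → 5³ + 1³ + 3³ = 153
153 → 1³ + 5³ + 3³ = 153  — 153 already appeared earlier.

153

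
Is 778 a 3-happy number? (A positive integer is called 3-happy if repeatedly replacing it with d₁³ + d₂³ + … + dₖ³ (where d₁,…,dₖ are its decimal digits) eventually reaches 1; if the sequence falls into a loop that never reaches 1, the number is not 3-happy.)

778 → 7³ + 7³ + 8³ = 343 + 343 + 512 = 1198
1198 → 1³ + 1³ + 9³ + 8³ = 1 + 1 + 729 + 512 = 1243
1243 → 1³ + 2³ + 4³ + 3³ = 1 + 8 + 64 + 27 = 100
100 → 1³ + 0³ + 0³ = 1 + 0 + 0 = 1  — reached 1.

3-happy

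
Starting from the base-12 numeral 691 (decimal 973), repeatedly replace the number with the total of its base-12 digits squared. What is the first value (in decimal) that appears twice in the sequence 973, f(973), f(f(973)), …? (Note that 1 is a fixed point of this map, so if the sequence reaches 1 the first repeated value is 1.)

973 = (6,9,1)_12 → 6² + 9² + 1² = 118
118 = (9,10)_12 → 9² + 10² = 181
181 = (1,3,1)_12 → 1² + 3² + 1² = 11
11 = (11)_12 → 11² = 121
121 = (10,1)_12 → 10² + 1² = 101
101 = (8,5)_12 → 8² + 5² = 89
89 = (7,5)_12 → 7² + 5² = 74
74 = (6,2)_12 → 6² + 2² = 40
40 = (3,4)_12 → 3² + 4² = 25
25 = (2,1)_12 → 2² + 1² = 5
5 = (5)_12 → 5² = 25  — 25 already appeared earlier.

25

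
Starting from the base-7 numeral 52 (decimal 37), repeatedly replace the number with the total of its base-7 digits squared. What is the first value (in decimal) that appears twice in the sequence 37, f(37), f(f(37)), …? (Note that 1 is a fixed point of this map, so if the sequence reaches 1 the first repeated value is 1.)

37 = (5,2)_7 → 29
29 = (4,1)_7 → 17
17 = (2,3)_7 → 13
13 = (1,6)_7 → 37  — 37 already appeared earlier.

37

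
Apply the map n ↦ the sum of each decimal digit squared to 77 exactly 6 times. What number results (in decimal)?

16

77 → 7² + 7² = 49 + 49 = 98
98 → 9² + 8² = 81 + 64 = 145
145 → 1² + 4² + 5² = 1 + 16 + 25 = 42
42 → 4² + 2² = 16 + 4 = 20
20 → 2² + 0² = 4 + 0 = 4
4 → 4² = 16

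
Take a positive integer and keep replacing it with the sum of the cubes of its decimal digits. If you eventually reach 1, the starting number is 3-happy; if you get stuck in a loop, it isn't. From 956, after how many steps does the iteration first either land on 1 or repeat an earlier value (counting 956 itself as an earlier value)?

956 → 9³ + 5³ + 6³ = 1070
1070 → 1³ + 0³ + 7³ + 0³ = 344
344 → 3³ + 4³ + 4³ = 155
155 → 1³ + 5³ + 5³ = 251
251 → 2³ + 5³ + 1³ = 134
134 → 1³ + 3³ + 4³ = 92
92 → 9³ + 2³ = 737
737 → 7³ + 3³ + 7³ = 713
713 → 7³ + 1³ + 3³ = 371
371 → 3³ + 7³ + 1³ = 371  — 371 repeats.
That took 10 steps.

10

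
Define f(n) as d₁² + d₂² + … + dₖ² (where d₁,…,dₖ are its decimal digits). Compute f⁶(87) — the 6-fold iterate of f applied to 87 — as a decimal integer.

37

87 → 8² + 7² = 64 + 49 = 113
113 → 1² + 1² + 3² = 1 + 1 + 9 = 11
11 → 1² + 1² = 1 + 1 = 2
2 → 2² = 4
4 → 4² = 16
16 → 1² + 6² = 1 + 36 = 37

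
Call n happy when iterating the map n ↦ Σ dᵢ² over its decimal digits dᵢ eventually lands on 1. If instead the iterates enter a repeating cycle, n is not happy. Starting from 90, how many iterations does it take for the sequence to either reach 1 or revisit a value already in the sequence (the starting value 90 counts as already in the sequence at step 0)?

90 → 9² + 0² = 81 + 0 = 81
81 → 8² + 1² = 64 + 1 = 65
65 → 6² + 5² = 36 + 25 = 61
61 → 6² + 1² = 36 + 1 = 37
37 → 3² + 7² = 9 + 49 = 58
58 → 5² + 8² = 25 + 64 = 89
89 → 8² + 9² = 64 + 81 = 145
145 → 1² + 4² + 5² = 1 + 16 + 25 = 42
42 → 4² + 2² = 16 + 4 = 20
20 → 2² + 0² = 4 + 0 = 4
4 → 4² = 16
16 → 1² + 6² = 1 + 36 = 37  — 37 repeats.
That took 12 steps.

12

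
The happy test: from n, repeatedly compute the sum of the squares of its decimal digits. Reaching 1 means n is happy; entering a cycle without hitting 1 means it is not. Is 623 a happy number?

happy

623 → 6² + 2² + 3² = 36 + 4 + 9 = 49
49 → 4² + 9² = 16 + 81 = 97
97 → 9² + 7² = 81 + 49 = 130
130 → 1² + 3² + 0² = 1 + 9 + 0 = 10
10 → 1² + 0² = 1 + 0 = 1  — reached 1.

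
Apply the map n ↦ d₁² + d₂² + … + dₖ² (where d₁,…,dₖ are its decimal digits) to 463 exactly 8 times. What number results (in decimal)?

463 → 4² + 6² + 3² = 61
61 → 6² + 1² = 37
37 → 3² + 7² = 58
58 → 5² + 8² = 89
89 → 8² + 9² = 145
145 → 1² + 4² + 5² = 42
42 → 4² + 2² = 20
20 → 2² + 0² = 4

4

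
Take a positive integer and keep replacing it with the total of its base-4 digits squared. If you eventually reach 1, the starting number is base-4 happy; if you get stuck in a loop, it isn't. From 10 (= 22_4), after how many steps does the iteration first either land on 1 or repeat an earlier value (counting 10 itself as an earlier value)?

3

10 = (2,2)_4 → 2² + 2² = 8
8 = (2,0)_4 → 2² + 0² = 4
4 = (1,0)_4 → 1² + 0² = 1  — reached 1.
That took 3 steps.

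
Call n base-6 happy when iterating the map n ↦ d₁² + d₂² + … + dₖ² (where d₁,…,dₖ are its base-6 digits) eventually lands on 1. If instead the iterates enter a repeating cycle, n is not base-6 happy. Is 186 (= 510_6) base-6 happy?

186 = (5,1,0)_6 → 5² + 1² + 0² = 25 + 1 + 0 = 26
26 = (4,2)_6 → 4² + 2² = 16 + 4 = 20
20 = (3,2)_6 → 3² + 2² = 9 + 4 = 13
13 = (2,1)_6 → 2² + 1² = 4 + 1 = 5
5 = (5)_6 → 5² = 25
25 = (4,1)_6 → 4² + 1² = 16 + 1 = 17
17 = (2,5)_6 → 2² + 5² = 4 + 25 = 29
29 = (4,5)_6 → 4² + 5² = 16 + 25 = 41
41 = (1,0,5)_6 → 1² + 0² + 5² = 1 + 0 + 25 = 26  — 26 already seen; the sequence cycles without reaching 1.

not base-6 happy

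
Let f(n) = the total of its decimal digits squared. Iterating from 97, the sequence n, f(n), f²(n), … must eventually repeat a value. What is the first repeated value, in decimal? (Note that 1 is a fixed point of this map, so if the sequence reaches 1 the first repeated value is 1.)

1

97 → 130
130 → 10
10 → 1  — reached the fixed point 1.
1 → 1, so 1 is the first repeated value.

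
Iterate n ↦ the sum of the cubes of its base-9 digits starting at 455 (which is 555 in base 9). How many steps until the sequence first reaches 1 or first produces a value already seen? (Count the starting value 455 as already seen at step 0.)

8

455 = (5,5,5)_9 → 375
375 = (4,5,6)_9 → 405
405 = (5,0,0)_9 → 125
125 = (1,4,8)_9 → 577
577 = (7,1,1)_9 → 345
345 = (4,2,3)_9 → 99
99 = (1,2,0)_9 → 9
9 = (1,0)_9 → 1  — reached 1.
That took 8 steps.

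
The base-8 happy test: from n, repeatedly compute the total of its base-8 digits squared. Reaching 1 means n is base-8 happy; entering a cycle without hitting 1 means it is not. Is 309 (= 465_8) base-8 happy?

base-8 happy

309 = (4,6,5)_8 → 4² + 6² + 5² = 77
77 = (1,1,5)_8 → 1² + 1² + 5² = 27
27 = (3,3)_8 → 3² + 3² = 18
18 = (2,2)_8 → 2² + 2² = 8
8 = (1,0)_8 → 1² + 0² = 1  — reached 1.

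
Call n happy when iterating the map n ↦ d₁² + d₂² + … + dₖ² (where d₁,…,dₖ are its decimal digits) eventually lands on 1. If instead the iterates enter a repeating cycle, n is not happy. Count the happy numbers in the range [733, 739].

733: 733 → 67 → 85 → 89 → 145 → 42 → 20 → 4 → 16 → 37 → 58 → 89  (repeats 89)
734: 734 → 74 → 65 → 61 → 37 → 58 → 89 → 145 → 42 → 20 → 4 → 16 → 37  (repeats 37)
735: 735 → 83 → 73 → 58 → 89 → 145 → 42 → 20 → 4 → 16 → 37 → 58  (repeats 58)
736: 736 → 94 → 97 → 130 → 10 → 1  (reaches 1)
737: 737 → 107 → 50 → 25 → 29 → 85 → 89 → 145 → 42 → 20 → 4 → 16 → 37 → 58 → 89  (repeats 89)
738: 738 → 122 → 9 → 81 → 65 → 61 → 37 → 58 → 89 → 145 → 42 → 20 → 4 → 16 → 37  (repeats 37)
739: 739 → 139 → 91 → 82 → 68 → 100 → 1  (reaches 1)
happy: 736, 739

2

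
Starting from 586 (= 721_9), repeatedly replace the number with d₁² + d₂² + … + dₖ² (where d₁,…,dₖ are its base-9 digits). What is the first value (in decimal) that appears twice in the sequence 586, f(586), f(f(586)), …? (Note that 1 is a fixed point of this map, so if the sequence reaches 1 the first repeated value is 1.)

50

586 = (7,2,1)_9 → 7² + 2² + 1² = 49 + 4 + 1 = 54
54 = (6,0)_9 → 6² + 0² = 36 + 0 = 36
36 = (4,0)_9 → 4² + 0² = 16 + 0 = 16
16 = (1,7)_9 → 1² + 7² = 1 + 49 = 50
50 = (5,5)_9 → 5² + 5² = 25 + 25 = 50  — 50 already appeared earlier.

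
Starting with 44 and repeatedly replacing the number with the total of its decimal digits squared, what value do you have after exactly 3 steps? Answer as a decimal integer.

10

44 → 32
32 → 13
13 → 10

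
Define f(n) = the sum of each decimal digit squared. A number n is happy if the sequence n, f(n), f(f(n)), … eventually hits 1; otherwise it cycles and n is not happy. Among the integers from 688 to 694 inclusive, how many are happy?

688: 688 → 164 → 53 → 34 → 25 → 29 → 85 → 89 → 145 → 42 → 20 → 4 → 16 → 37 → 58 → 89  (repeats 89)
689: 689 → 181 → 66 → 72 → 53 → 34 → 25 → 29 → 85 → 89 → 145 → 42 → 20 → 4 → 16 → 37 → 58 → 89  (repeats 89)
690: 690 → 117 → 51 → 26 → 40 → 16 → 37 → 58 → 89 → 145 → 42 → 20 → 4 → 16  (repeats 16)
691: 691 → 118 → 66 → 72 → 53 → 34 → 25 → 29 → 85 → 89 → 145 → 42 → 20 → 4 → 16 → 37 → 58 → 89  (repeats 89)
692: 692 → 121 → 6 → 36 → 45 → 41 → 17 → 50 → 25 → 29 → 85 → 89 → 145 → 42 → 20 → 4 → 16 → 37 → 58 → 89  (repeats 89)
693: 693 → 126 → 41 → 17 → 50 → 25 → 29 → 85 → 89 → 145 → 42 → 20 → 4 → 16 → 37 → 58 → 89  (repeats 89)
694: 694 → 133 → 19 → 82 → 68 → 100 → 1  (reaches 1)
happy: 694

1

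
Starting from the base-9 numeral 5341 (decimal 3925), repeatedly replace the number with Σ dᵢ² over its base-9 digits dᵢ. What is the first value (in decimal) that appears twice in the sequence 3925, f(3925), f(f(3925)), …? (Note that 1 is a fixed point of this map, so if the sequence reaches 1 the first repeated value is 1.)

65

3925 = (5,3,4,1)_9 → 5² + 3² + 4² + 1² = 25 + 9 + 16 + 1 = 51
51 = (5,6)_9 → 5² + 6² = 25 + 36 = 61
61 = (6,7)_9 → 6² + 7² = 36 + 49 = 85
85 = (1,0,4)_9 → 1² + 0² + 4² = 1 + 0 + 16 = 17
17 = (1,8)_9 → 1² + 8² = 1 + 64 = 65
65 = (7,2)_9 → 7² + 2² = 49 + 4 = 53
53 = (5,8)_9 → 5² + 8² = 25 + 64 = 89
89 = (1,0,8)_9 → 1² + 0² + 8² = 1 + 0 + 64 = 65  — 65 already appeared earlier.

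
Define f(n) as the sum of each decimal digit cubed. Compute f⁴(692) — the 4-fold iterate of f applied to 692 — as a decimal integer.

134

692 → 6³ + 9³ + 2³ = 216 + 729 + 8 = 953
953 → 9³ + 5³ + 3³ = 729 + 125 + 27 = 881
881 → 8³ + 8³ + 1³ = 512 + 512 + 1 = 1025
1025 → 1³ + 0³ + 2³ + 5³ = 1 + 0 + 8 + 125 = 134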